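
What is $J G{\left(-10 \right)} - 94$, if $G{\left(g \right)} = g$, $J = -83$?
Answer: $736$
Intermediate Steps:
$J G{\left(-10 \right)} - 94 = \left(-83\right) \left(-10\right) - 94 = 830 - 94 = 736$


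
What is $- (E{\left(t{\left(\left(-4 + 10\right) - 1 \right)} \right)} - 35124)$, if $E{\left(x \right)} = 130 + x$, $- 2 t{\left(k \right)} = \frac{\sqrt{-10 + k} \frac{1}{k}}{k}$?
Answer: $34994 + \frac{i \sqrt{5}}{50} \approx 34994.0 + 0.044721 i$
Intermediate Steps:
$t{\left(k \right)} = - \frac{\sqrt{-10 + k}}{2 k^{2}}$ ($t{\left(k \right)} = - \frac{\frac{\sqrt{-10 + k}}{k} \frac{1}{k}}{2} = - \frac{\frac{1}{k^{2}} \sqrt{-10 + k}}{2} = - \frac{\sqrt{-10 + k}}{2 k^{2}}$)
$- (E{\left(t{\left(\left(-4 + 10\right) - 1 \right)} \right)} - 35124) = - (\left(130 - \frac{\sqrt{-10 + \left(\left(-4 + 10\right) - 1\right)}}{2 \left(\left(-4 + 10\right) - 1\right)^{2}}\right) - 35124) = - (\left(130 - \frac{\sqrt{-10 + \left(6 - 1\right)}}{2 \left(6 - 1\right)^{2}}\right) - 35124) = - (\left(130 - \frac{\sqrt{-10 + 5}}{2 \cdot 25}\right) - 35124) = - (\left(130 - \frac{\sqrt{-5}}{50}\right) - 35124) = - (\left(130 - \frac{i \sqrt{5}}{50}\right) - 35124) = - (-34994 - \frac{i \sqrt{5}}{50}) = 34994 + \frac{i \sqrt{5}}{50}$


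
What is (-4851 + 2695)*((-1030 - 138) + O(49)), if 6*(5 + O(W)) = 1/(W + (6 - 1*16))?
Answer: 295890518/117 ≈ 2.5290e+6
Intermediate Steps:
O(W) = -5 + 1/(6*(-10 + W)) (O(W) = -5 + 1/(6*(W + (6 - 1*16))) = -5 + 1/(6*(W + (6 - 16))) = -5 + 1/(6*(W - 10)) = -5 + 1/(6*(-10 + W)))
(-4851 + 2695)*((-1030 - 138) + O(49)) = (-4851 + 2695)*((-1030 - 138) + (301 - 30*49)/(6*(-10 + 49))) = -2156*(-1168 + (1/6)*(301 - 1470)/39) = -2156*(-1168 + (1/6)*(1/39)*(-1169)) = -2156*(-1168 - 1169/234) = -2156*(-274481/234) = 295890518/117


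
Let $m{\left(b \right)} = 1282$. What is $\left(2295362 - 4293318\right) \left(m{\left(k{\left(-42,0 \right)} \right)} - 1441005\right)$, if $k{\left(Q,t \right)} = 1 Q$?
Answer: $2876503206188$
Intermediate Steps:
$k{\left(Q,t \right)} = Q$
$\left(2295362 - 4293318\right) \left(m{\left(k{\left(-42,0 \right)} \right)} - 1441005\right) = \left(2295362 - 4293318\right) \left(1282 - 1441005\right) = \left(-1997956\right) \left(-1439723\right) = 2876503206188$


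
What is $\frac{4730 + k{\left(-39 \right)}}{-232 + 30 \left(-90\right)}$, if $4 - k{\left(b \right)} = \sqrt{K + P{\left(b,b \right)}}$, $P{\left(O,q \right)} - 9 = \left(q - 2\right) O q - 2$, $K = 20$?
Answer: $- \frac{2367}{1466} + \frac{3 i \sqrt{6926}}{2932} \approx -1.6146 + 0.085153 i$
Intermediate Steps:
$P{\left(O,q \right)} = 7 + O q \left(-2 + q\right)$ ($P{\left(O,q \right)} = 9 + \left(\left(q - 2\right) O q - 2\right) = 9 + \left(\left(-2 + q\right) O q - 2\right) = 9 + \left(O \left(-2 + q\right) q - 2\right) = 9 + \left(O q \left(-2 + q\right) - 2\right) = 9 + \left(-2 + O q \left(-2 + q\right)\right) = 7 + O q \left(-2 + q\right)$)
$k{\left(b \right)} = 4 - \sqrt{27 + b^{3} - 2 b^{2}}$ ($k{\left(b \right)} = 4 - \sqrt{20 + \left(7 + b b^{2} - 2 b b\right)} = 4 - \sqrt{20 + \left(7 + b^{3} - 2 b^{2}\right)} = 4 - \sqrt{27 + b^{3} - 2 b^{2}}$)
$\frac{4730 + k{\left(-39 \right)}}{-232 + 30 \left(-90\right)} = \frac{4730 + \left(4 - \sqrt{27 + \left(-39\right)^{3} - 2 \left(-39\right)^{2}}\right)}{-232 + 30 \left(-90\right)} = \frac{4730 + \left(4 - \sqrt{27 - 59319 - 3042}\right)}{-232 - 2700} = \frac{4730 + \left(4 - \sqrt{27 - 59319 - 3042}\right)}{-2932} = \left(4730 + \left(4 - \sqrt{-62334}\right)\right) \left(- \frac{1}{2932}\right) = \left(4730 + \left(4 - 3 i \sqrt{6926}\right)\right) \left(- \frac{1}{2932}\right) = \left(4734 - 3 i \sqrt{6926}\right) \left(- \frac{1}{2932}\right) = - \frac{2367}{1466} + \frac{3 i \sqrt{6926}}{2932}$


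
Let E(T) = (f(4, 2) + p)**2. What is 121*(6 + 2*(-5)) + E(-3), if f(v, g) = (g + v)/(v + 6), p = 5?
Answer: -11316/25 ≈ -452.64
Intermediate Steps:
f(v, g) = (g + v)/(6 + v)
E(T) = 784/25 (E(T) = ((2 + 4)/(6 + 4) + 5)**2 = (6/10 + 5)**2 = ((1/10)*6 + 5)**2 = (3/5 + 5)**2 = (28/5)**2 = 784/25)
121*(6 + 2*(-5)) + E(-3) = 121*(6 + 2*(-5)) + 784/25 = 121*(6 - 10) + 784/25 = 121*(-4) + 784/25 = -484 + 784/25 = -11316/25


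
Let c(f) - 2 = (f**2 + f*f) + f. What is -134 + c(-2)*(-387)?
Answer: -3230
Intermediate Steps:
c(f) = 2 + f + 2*f**2 (c(f) = 2 + ((f**2 + f*f) + f) = 2 + ((f**2 + f**2) + f) = 2 + (2*f**2 + f) = 2 + (f + 2*f**2) = 2 + f + 2*f**2)
-134 + c(-2)*(-387) = -134 + (2 - 2 + 2*(-2)**2)*(-387) = -134 + (2 - 2 + 2*4)*(-387) = -134 + (2 - 2 + 8)*(-387) = -134 + 8*(-387) = -134 - 3096 = -3230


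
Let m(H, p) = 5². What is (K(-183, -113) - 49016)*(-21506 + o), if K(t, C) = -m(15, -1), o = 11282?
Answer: 501395184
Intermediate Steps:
m(H, p) = 25
K(t, C) = -25 (K(t, C) = -1*25 = -25)
(K(-183, -113) - 49016)*(-21506 + o) = (-25 - 49016)*(-21506 + 11282) = -49041*(-10224) = 501395184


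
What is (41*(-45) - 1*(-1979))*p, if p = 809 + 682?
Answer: 199794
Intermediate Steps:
p = 1491
(41*(-45) - 1*(-1979))*p = (41*(-45) - 1*(-1979))*1491 = (-1845 + 1979)*1491 = 134*1491 = 199794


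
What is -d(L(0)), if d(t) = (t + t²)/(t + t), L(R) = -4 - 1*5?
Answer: 4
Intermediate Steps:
L(R) = -9 (L(R) = -4 - 5 = -9)
d(t) = (t + t²)/(2*t) (d(t) = (t + t²)/((2*t)) = (t + t²)*(1/(2*t)) = (t + t²)/(2*t))
-d(L(0)) = -(½ + (½)*(-9)) = -(½ - 9/2) = -1*(-4) = 4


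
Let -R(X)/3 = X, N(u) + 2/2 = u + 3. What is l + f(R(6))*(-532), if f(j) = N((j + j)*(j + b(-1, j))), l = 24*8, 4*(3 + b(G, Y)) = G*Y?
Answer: -316880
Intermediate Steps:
b(G, Y) = -3 + G*Y/4 (b(G, Y) = -3 + (G*Y)/4 = -3 + G*Y/4)
l = 192
N(u) = 2 + u (N(u) = -1 + (u + 3) = -1 + (3 + u) = 2 + u)
R(X) = -3*X
f(j) = 2 + 2*j*(-3 + 3*j/4) (f(j) = 2 + (j + j)*(j + (-3 + (1/4)*(-1)*j)) = 2 + (2*j)*(j + (-3 - j/4)) = 2 + (2*j)*(-3 + 3*j/4) = 2 + 2*j*(-3 + 3*j/4))
l + f(R(6))*(-532) = 192 + (2 + 3*(-3*6)*(-4 - 3*6)/2)*(-532) = 192 + (2 + (3/2)*(-18)*(-4 - 18))*(-532) = 192 + (2 + (3/2)*(-18)*(-22))*(-532) = 192 + (2 + 594)*(-532) = 192 + 596*(-532) = 192 - 317072 = -316880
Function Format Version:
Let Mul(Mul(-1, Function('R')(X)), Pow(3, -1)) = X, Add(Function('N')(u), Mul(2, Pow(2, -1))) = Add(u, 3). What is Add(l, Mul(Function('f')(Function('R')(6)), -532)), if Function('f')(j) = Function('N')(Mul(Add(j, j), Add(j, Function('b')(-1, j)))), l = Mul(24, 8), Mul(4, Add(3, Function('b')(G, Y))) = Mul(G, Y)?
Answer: -316880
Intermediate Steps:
Function('b')(G, Y) = Add(-3, Mul(Rational(1, 4), G, Y)) (Function('b')(G, Y) = Add(-3, Mul(Rational(1, 4), Mul(G, Y))) = Add(-3, Mul(Rational(1, 4), G, Y)))
l = 192
Function('N')(u) = Add(2, u) (Function('N')(u) = Add(-1, Add(u, 3)) = Add(-1, Add(3, u)) = Add(2, u))
Function('R')(X) = Mul(-3, X)
Function('f')(j) = Add(2, Mul(2, j, Add(-3, Mul(Rational(3, 4), j)))) (Function('f')(j) = Add(2, Mul(Add(j, j), Add(j, Add(-3, Mul(Rational(1, 4), -1, j))))) = Add(2, Mul(Mul(2, j), Add(j, Add(-3, Mul(Rational(-1, 4), j))))) = Add(2, Mul(Mul(2, j), Add(-3, Mul(Rational(3, 4), j)))) = Add(2, Mul(2, j, Add(-3, Mul(Rational(3, 4), j)))))
Add(l, Mul(Function('f')(Function('R')(6)), -532)) = Add(192, Mul(Add(2, Mul(Rational(3, 2), Mul(-3, 6), Add(-4, Mul(-3, 6)))), -532)) = Add(192, Mul(Add(2, Mul(Rational(3, 2), -18, Add(-4, -18))), -532)) = Add(192, Mul(Add(2, Mul(Rational(3, 2), -18, -22)), -532)) = Add(192, Mul(Add(2, 594), -532)) = Add(192, Mul(596, -532)) = Add(192, -317072) = -316880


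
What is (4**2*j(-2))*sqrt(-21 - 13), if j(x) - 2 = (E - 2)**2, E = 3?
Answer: 48*I*sqrt(34) ≈ 279.89*I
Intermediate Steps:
j(x) = 3 (j(x) = 2 + (3 - 2)**2 = 2 + 1**2 = 2 + 1 = 3)
(4**2*j(-2))*sqrt(-21 - 13) = (4**2*3)*sqrt(-21 - 13) = (16*3)*sqrt(-34) = 48*(I*sqrt(34)) = 48*I*sqrt(34)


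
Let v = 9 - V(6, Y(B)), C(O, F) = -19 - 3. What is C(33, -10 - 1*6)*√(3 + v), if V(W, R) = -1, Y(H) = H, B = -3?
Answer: -22*√13 ≈ -79.322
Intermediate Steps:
C(O, F) = -22
v = 10 (v = 9 - 1*(-1) = 9 + 1 = 10)
C(33, -10 - 1*6)*√(3 + v) = -22*√(3 + 10) = -22*√13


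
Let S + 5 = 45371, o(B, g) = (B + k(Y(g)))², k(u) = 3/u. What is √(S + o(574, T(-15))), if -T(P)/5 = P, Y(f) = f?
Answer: √234304951/25 ≈ 612.28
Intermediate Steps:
T(P) = -5*P
o(B, g) = (B + 3/g)²
S = 45366 (S = -5 + 45371 = 45366)
√(S + o(574, T(-15))) = √(45366 + (3 + 574*(-5*(-15)))²/(-5*(-15))²) = √(45366 + (3 + 574*75)²/75²) = √(45366 + (3 + 43050)²/5625) = √(45366 + (1/5625)*43053²) = √(45366 + (1/5625)*1853560809) = √(45366 + 205951201/625) = √(234304951/625) = √234304951/25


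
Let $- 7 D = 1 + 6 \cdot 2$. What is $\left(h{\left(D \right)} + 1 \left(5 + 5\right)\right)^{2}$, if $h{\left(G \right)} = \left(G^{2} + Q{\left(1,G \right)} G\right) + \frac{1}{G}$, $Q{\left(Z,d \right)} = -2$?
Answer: $\frac{112148100}{405769} \approx 276.38$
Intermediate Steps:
$D = - \frac{13}{7}$ ($D = - \frac{1 + 6 \cdot 2}{7} = - \frac{1 + 12}{7} = \left(- \frac{1}{7}\right) 13 = - \frac{13}{7} \approx -1.8571$)
$h{\left(G \right)} = \frac{1}{G} + G^{2} - 2 G$ ($h{\left(G \right)} = \left(G^{2} - 2 G\right) + \frac{1}{G} = \frac{1}{G} + G^{2} - 2 G$)
$\left(h{\left(D \right)} + 1 \left(5 + 5\right)\right)^{2} = \left(\frac{1 + \left(- \frac{13}{7}\right)^{2} \left(-2 - \frac{13}{7}\right)}{- \frac{13}{7}} + 1 \left(5 + 5\right)\right)^{2} = \left(- \frac{7 \left(1 + \frac{169}{49} \left(- \frac{27}{7}\right)\right)}{13} + 1 \cdot 10\right)^{2} = \left(- \frac{7 \left(1 - \frac{4563}{343}\right)}{13} + 10\right)^{2} = \left(\left(- \frac{7}{13}\right) \left(- \frac{4220}{343}\right) + 10\right)^{2} = \left(\frac{4220}{637} + 10\right)^{2} = \left(\frac{10590}{637}\right)^{2} = \frac{112148100}{405769}$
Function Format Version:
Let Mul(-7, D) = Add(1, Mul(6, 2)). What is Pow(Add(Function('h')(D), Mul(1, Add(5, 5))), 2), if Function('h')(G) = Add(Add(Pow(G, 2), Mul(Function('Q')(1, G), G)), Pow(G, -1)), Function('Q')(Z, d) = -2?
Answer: Rational(112148100, 405769) ≈ 276.38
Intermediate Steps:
D = Rational(-13, 7) (D = Mul(Rational(-1, 7), Add(1, Mul(6, 2))) = Mul(Rational(-1, 7), Add(1, 12)) = Mul(Rational(-1, 7), 13) = Rational(-13, 7) ≈ -1.8571)
Function('h')(G) = Add(Pow(G, -1), Pow(G, 2), Mul(-2, G)) (Function('h')(G) = Add(Add(Pow(G, 2), Mul(-2, G)), Pow(G, -1)) = Add(Pow(G, -1), Pow(G, 2), Mul(-2, G)))
Pow(Add(Function('h')(D), Mul(1, Add(5, 5))), 2) = Pow(Add(Mul(Pow(Rational(-13, 7), -1), Add(1, Mul(Pow(Rational(-13, 7), 2), Add(-2, Rational(-13, 7))))), Mul(1, Add(5, 5))), 2) = Pow(Add(Mul(Rational(-7, 13), Add(1, Mul(Rational(169, 49), Rational(-27, 7)))), Mul(1, 10)), 2) = Pow(Add(Mul(Rational(-7, 13), Add(1, Rational(-4563, 343))), 10), 2) = Pow(Add(Mul(Rational(-7, 13), Rational(-4220, 343)), 10), 2) = Pow(Add(Rational(4220, 637), 10), 2) = Pow(Rational(10590, 637), 2) = Rational(112148100, 405769)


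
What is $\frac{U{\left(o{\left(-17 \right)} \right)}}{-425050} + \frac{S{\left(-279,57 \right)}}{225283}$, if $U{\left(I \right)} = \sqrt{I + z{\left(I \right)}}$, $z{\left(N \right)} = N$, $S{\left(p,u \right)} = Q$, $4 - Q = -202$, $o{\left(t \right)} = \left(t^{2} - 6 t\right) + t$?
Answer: $\frac{206}{225283} - \frac{\sqrt{187}}{212525} \approx 0.00085006$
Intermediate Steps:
$o{\left(t \right)} = t^{2} - 5 t$
$Q = 206$ ($Q = 4 - -202 = 4 + 202 = 206$)
$S{\left(p,u \right)} = 206$
$U{\left(I \right)} = \sqrt{2} \sqrt{I}$ ($U{\left(I \right)} = \sqrt{I + I} = \sqrt{2 I} = \sqrt{2} \sqrt{I}$)
$\frac{U{\left(o{\left(-17 \right)} \right)}}{-425050} + \frac{S{\left(-279,57 \right)}}{225283} = \frac{\sqrt{2} \sqrt{- 17 \left(-5 - 17\right)}}{-425050} + \frac{206}{225283} = \sqrt{2} \sqrt{\left(-17\right) \left(-22\right)} \left(- \frac{1}{425050}\right) + 206 \cdot \frac{1}{225283} = \sqrt{2} \sqrt{374} \left(- \frac{1}{425050}\right) + \frac{206}{225283} = 2 \sqrt{187} \left(- \frac{1}{425050}\right) + \frac{206}{225283} = - \frac{\sqrt{187}}{212525} + \frac{206}{225283} = \frac{206}{225283} - \frac{\sqrt{187}}{212525}$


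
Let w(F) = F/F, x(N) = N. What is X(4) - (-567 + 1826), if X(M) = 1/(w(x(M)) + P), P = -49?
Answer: -60433/48 ≈ -1259.0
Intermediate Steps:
w(F) = 1
X(M) = -1/48 (X(M) = 1/(1 - 49) = 1/(-48) = -1/48)
X(4) - (-567 + 1826) = -1/48 - (-567 + 1826) = -1/48 - 1*1259 = -1/48 - 1259 = -60433/48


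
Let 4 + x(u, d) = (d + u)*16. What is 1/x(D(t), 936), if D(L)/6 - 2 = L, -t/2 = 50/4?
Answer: 1/12764 ≈ 7.8345e-5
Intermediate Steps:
t = -25 (t = -100/4 = -2*25/2 = -25)
D(L) = 12 + 6*L
x(u, d) = -4 + 16*d + 16*u (x(u, d) = -4 + (d + u)*16 = -4 + (16*d + 16*u) = -4 + 16*d + 16*u)
1/x(D(t), 936) = 1/(-4 + 16*936 + 16*(12 + 6*(-25))) = 1/(-4 + 14976 + 16*(12 - 150)) = 1/(-4 + 14976 + 16*(-138)) = 1/(-4 + 14976 - 2208) = 1/12764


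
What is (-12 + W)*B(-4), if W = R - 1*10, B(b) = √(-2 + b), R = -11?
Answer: -33*I*√6 ≈ -80.833*I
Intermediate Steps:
W = -21 (W = -11 - 1*10 = -11 - 10 = -21)
(-12 + W)*B(-4) = (-12 - 21)*√(-2 - 4) = -33*I*√6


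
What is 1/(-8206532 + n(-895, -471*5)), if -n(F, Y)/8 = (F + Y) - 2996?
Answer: -1/8156564 ≈ -1.2260e-7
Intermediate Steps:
n(F, Y) = 23968 - 8*F - 8*Y (n(F, Y) = -8*((F + Y) - 2996) = -8*(-2996 + F + Y) = 23968 - 8*F - 8*Y)
1/(-8206532 + n(-895, -471*5)) = 1/(-8206532 + (23968 - 8*(-895) - (-3768)*5)) = 1/(-8206532 + (23968 + 7160 - 8*(-2355))) = 1/(-8206532 + (23968 + 7160 + 18840)) = 1/(-8206532 + 49968) = 1/(-8156564) = -1/8156564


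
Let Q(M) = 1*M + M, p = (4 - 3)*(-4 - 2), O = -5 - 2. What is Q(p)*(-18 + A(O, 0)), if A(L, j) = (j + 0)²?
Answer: 216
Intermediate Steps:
O = -7
p = -6 (p = 1*(-6) = -6)
Q(M) = 2*M (Q(M) = M + M = 2*M)
A(L, j) = j²
Q(p)*(-18 + A(O, 0)) = (2*(-6))*(-18 + 0²) = -12*(-18 + 0) = -12*(-18) = 216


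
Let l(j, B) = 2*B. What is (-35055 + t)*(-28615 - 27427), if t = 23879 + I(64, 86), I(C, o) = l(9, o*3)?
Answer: 597407720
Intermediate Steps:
I(C, o) = 6*o (I(C, o) = 2*(o*3) = 2*(3*o) = 6*o)
t = 24395 (t = 23879 + 6*86 = 23879 + 516 = 24395)
(-35055 + t)*(-28615 - 27427) = (-35055 + 24395)*(-28615 - 27427) = -10660*(-56042) = 597407720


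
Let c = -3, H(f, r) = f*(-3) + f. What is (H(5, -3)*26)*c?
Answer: 780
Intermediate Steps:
H(f, r) = -2*f (H(f, r) = -3*f + f = -2*f)
(H(5, -3)*26)*c = (-2*5*26)*(-3) = -10*26*(-3) = -260*(-3) = 780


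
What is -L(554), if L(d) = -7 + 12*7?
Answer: -77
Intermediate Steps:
L(d) = 77 (L(d) = -7 + 84 = 77)
-L(554) = -1*77 = -77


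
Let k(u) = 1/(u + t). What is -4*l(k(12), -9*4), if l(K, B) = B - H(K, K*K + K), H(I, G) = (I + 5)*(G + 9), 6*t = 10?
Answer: 22621776/68921 ≈ 328.23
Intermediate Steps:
t = 5/3 (t = (⅙)*10 = 5/3 ≈ 1.6667)
H(I, G) = (5 + I)*(9 + G)
k(u) = 1/(5/3 + u) (k(u) = 1/(u + 5/3) = 1/(5/3 + u))
l(K, B) = -45 + B - 14*K - 5*K² - K*(K + K²) (l(K, B) = B - (45 + 5*(K*K + K) + 9*K + (K*K + K)*K) = B - (45 + 5*(K² + K) + 9*K + (K² + K)*K) = B - (45 + 5*(K + K²) + 9*K + (K + K²)*K) = B - (45 + (5*K + 5*K²) + 9*K + K*(K + K²)) = B - (45 + 5*K² + 14*K + K*(K + K²)) = B + (-45 - 14*K - 5*K² - K*(K + K²)) = -45 + B - 14*K - 5*K² - K*(K + K²))
-4*l(k(12), -9*4) = -4*(-45 - 9*4 - (3/(5 + 3*12))³ - 42/(5 + 3*12) - 6*9/(5 + 3*12)²) = -4*(-45 - 36 - (3/(5 + 36))³ - 42/(5 + 36) - 6*9/(5 + 36)²) = -4*(-45 - 36 - (3/41)³ - 42/41 - 6*(3/41)²) = -4*(-45 - 36 - (3*(1/41))³ - 42/41 - 6*(3*(1/41))²) = -4*(-45 - 36 - (3/41)³ - 14*3/41 - 6*(3/41)²) = -4*(-45 - 36 - 1*27/68921 - 42/41 - 6*9/1681) = -4*(-45 - 36 - 27/68921 - 42/41 - 54/1681) = -4*(-5655444/68921) = 22621776/68921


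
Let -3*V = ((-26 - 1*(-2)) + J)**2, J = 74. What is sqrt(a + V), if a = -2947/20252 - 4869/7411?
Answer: I*sqrt(42277448293346901585)/225131358 ≈ 28.881*I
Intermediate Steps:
a = -120447205/150087572 (a = -2947*1/20252 - 4869*1/7411 = -2947/20252 - 4869/7411 = -120447205/150087572 ≈ -0.80251)
V = -2500/3 (V = -((-26 - 1*(-2)) + 74)**2/3 = -((-26 + 2) + 74)**2/3 = -(-24 + 74)**2/3 = -1/3*50**2 = -1/3*2500 = -2500/3 ≈ -833.33)
sqrt(a + V) = sqrt(-120447205/150087572 - 2500/3) = sqrt(-375580271615/450262716) = I*sqrt(42277448293346901585)/225131358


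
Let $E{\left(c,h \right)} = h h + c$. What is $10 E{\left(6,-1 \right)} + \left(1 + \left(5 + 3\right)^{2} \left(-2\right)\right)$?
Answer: $-57$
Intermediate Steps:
$E{\left(c,h \right)} = c + h^{2}$ ($E{\left(c,h \right)} = h^{2} + c = c + h^{2}$)
$10 E{\left(6,-1 \right)} + \left(1 + \left(5 + 3\right)^{2} \left(-2\right)\right) = 10 \left(6 + \left(-1\right)^{2}\right) + \left(1 + \left(5 + 3\right)^{2} \left(-2\right)\right) = 10 \left(6 + 1\right) + \left(1 + 8^{2} \left(-2\right)\right) = 10 \cdot 7 + \left(1 + 64 \left(-2\right)\right) = 70 + \left(1 - 128\right) = 70 - 127 = -57$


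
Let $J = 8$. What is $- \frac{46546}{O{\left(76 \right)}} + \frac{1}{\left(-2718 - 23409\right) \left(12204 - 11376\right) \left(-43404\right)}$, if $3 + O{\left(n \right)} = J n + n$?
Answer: $- \frac{14568362767918141}{213145169186448} \approx -68.349$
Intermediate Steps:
$O{\left(n \right)} = -3 + 9 n$ ($O{\left(n \right)} = -3 + \left(8 n + n\right) = -3 + 9 n$)
$- \frac{46546}{O{\left(76 \right)}} + \frac{1}{\left(-2718 - 23409\right) \left(12204 - 11376\right) \left(-43404\right)} = - \frac{46546}{-3 + 9 \cdot 76} + \frac{1}{\left(-2718 - 23409\right) \left(12204 - 11376\right) \left(-43404\right)} = - \frac{46546}{-3 + 684} + \frac{1}{\left(-26127\right) 828} \left(- \frac{1}{43404}\right) = - \frac{46546}{681} + \frac{1}{-21633156} \left(- \frac{1}{43404}\right) = \left(-46546\right) \frac{1}{681} - - \frac{1}{938965503024} = - \frac{46546}{681} + \frac{1}{938965503024} = - \frac{14568362767918141}{213145169186448}$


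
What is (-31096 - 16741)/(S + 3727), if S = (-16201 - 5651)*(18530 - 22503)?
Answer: -47837/86821723 ≈ -0.00055098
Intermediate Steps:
S = 86817996 (S = -21852*(-3973) = 86817996)
(-31096 - 16741)/(S + 3727) = (-31096 - 16741)/(86817996 + 3727) = -47837/86821723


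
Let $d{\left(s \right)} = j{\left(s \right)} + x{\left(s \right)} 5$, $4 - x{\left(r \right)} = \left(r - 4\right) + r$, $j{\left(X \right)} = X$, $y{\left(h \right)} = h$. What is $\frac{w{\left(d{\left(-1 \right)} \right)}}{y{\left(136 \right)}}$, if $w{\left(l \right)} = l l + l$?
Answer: $\frac{1225}{68} \approx 18.015$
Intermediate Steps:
$x{\left(r \right)} = 8 - 2 r$ ($x{\left(r \right)} = 4 - \left(\left(r - 4\right) + r\right) = 4 - \left(\left(-4 + r\right) + r\right) = 4 - \left(-4 + 2 r\right) = 8 - 2 r$)
$d{\left(s \right)} = 40 - 9 s$ ($d{\left(s \right)} = s + \left(8 - 2 s\right) 5 = s - \left(-40 + 10 s\right) = 40 - 9 s$)
$w{\left(l \right)} = l + l^{2}$ ($w{\left(l \right)} = l^{2} + l = l + l^{2}$)
$\frac{w{\left(d{\left(-1 \right)} \right)}}{y{\left(136 \right)}} = \frac{\left(40 - -9\right) \left(1 + \left(40 - -9\right)\right)}{136} = \left(40 + 9\right) \left(1 + \left(40 + 9\right)\right) \frac{1}{136} = 49 \left(1 + 49\right) \frac{1}{136} = 49 \cdot 50 \cdot \frac{1}{136} = 2450 \cdot \frac{1}{136} = \frac{1225}{68}$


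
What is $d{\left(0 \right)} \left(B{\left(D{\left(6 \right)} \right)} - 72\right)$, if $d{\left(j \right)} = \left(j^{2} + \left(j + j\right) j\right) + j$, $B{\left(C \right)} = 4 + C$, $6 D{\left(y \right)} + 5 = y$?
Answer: $0$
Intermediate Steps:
$D{\left(y \right)} = - \frac{5}{6} + \frac{y}{6}$
$d{\left(j \right)} = j + 3 j^{2}$ ($d{\left(j \right)} = \left(j^{2} + 2 j j\right) + j = \left(j^{2} + 2 j^{2}\right) + j = 3 j^{2} + j = j + 3 j^{2}$)
$d{\left(0 \right)} \left(B{\left(D{\left(6 \right)} \right)} - 72\right) = 0 \left(1 + 3 \cdot 0\right) \left(\left(4 + \left(- \frac{5}{6} + \frac{1}{6} \cdot 6\right)\right) - 72\right) = 0 \left(1 + 0\right) \left(\left(4 + \left(- \frac{5}{6} + 1\right)\right) - 72\right) = 0 \cdot 1 \left(\left(4 + \frac{1}{6}\right) - 72\right) = 0 \left(\frac{25}{6} - 72\right) = 0 \left(- \frac{407}{6}\right) = 0$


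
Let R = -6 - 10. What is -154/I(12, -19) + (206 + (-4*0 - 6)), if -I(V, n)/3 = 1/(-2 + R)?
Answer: -724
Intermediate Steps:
R = -16
I(V, n) = ⅙ (I(V, n) = -3/(-2 - 16) = -3/(-18) = -3*(-1/18) = ⅙)
-154/I(12, -19) + (206 + (-4*0 - 6)) = -154/⅙ + (206 + (-4*0 - 6)) = -154*6 + (206 + (0 - 6)) = -924 + (206 - 6) = -924 + 200 = -724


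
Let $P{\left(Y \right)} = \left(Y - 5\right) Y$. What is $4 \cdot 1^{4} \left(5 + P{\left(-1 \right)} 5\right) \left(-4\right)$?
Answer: $-560$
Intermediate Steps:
$P{\left(Y \right)} = Y \left(-5 + Y\right)$ ($P{\left(Y \right)} = \left(-5 + Y\right) Y = Y \left(-5 + Y\right)$)
$4 \cdot 1^{4} \left(5 + P{\left(-1 \right)} 5\right) \left(-4\right) = 4 \cdot 1^{4} \left(5 + - (-5 - 1) 5\right) \left(-4\right) = 4 \cdot 1 \left(5 + \left(-1\right) \left(-6\right) 5\right) \left(-4\right) = 4 \left(5 + 6 \cdot 5\right) \left(-4\right) = 4 \left(5 + 30\right) \left(-4\right) = 4 \cdot 35 \left(-4\right) = 4 \left(-140\right) = -560$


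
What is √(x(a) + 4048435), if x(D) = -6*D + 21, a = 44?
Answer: 8*√63253 ≈ 2012.0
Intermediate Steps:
x(D) = 21 - 6*D
√(x(a) + 4048435) = √((21 - 6*44) + 4048435) = √((21 - 264) + 4048435) = √(-243 + 4048435) = √4048192 = 8*√63253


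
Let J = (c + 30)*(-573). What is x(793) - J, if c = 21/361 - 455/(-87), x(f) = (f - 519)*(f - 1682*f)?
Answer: -3823601474926/10469 ≈ -3.6523e+8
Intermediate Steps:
x(f) = -1681*f*(-519 + f) (x(f) = (-519 + f)*(-1681*f) = -1681*f*(-519 + f))
c = 166082/31407 (c = 21*(1/361) - 455*(-1/87) = 21/361 + 455/87 = 166082/31407 ≈ 5.2881)
J = -211683772/10469 (J = (166082/31407 + 30)*(-573) = (1108292/31407)*(-573) = -211683772/10469 ≈ -20220.)
x(793) - J = 1681*793*(519 - 1*793) - 1*(-211683772/10469) = 1681*793*(519 - 793) + 211683772/10469 = 1681*793*(-274) + 211683772/10469 = -365251042 + 211683772/10469 = -3823601474926/10469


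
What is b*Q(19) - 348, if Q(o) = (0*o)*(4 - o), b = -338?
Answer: -348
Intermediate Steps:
Q(o) = 0 (Q(o) = 0*(4 - o) = 0)
b*Q(19) - 348 = -338*0 - 348 = 0 - 348 = -348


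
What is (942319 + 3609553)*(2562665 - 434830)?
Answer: 9685632557120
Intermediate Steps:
(942319 + 3609553)*(2562665 - 434830) = 4551872*2127835 = 9685632557120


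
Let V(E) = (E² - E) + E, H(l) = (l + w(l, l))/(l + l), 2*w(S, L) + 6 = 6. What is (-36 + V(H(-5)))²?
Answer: 20449/16 ≈ 1278.1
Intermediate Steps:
w(S, L) = 0 (w(S, L) = -3 + (½)*6 = -3 + 3 = 0)
H(l) = ½ (H(l) = (l + 0)/(l + l) = l/((2*l)) = l*(1/(2*l)) = ½)
V(E) = E²
(-36 + V(H(-5)))² = (-36 + (½)²)² = (-36 + ¼)² = (-143/4)² = 20449/16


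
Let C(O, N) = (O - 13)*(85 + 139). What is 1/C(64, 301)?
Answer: 1/11424 ≈ 8.7535e-5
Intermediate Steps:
C(O, N) = -2912 + 224*O (C(O, N) = (-13 + O)*224 = -2912 + 224*O)
1/C(64, 301) = 1/(-2912 + 224*64) = 1/(-2912 + 14336) = 1/11424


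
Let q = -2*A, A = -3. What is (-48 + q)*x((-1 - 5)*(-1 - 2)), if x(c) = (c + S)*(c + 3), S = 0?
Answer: -15876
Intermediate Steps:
q = 6 (q = -2*(-3) = 6)
x(c) = c*(3 + c) (x(c) = (c + 0)*(c + 3) = c*(3 + c))
(-48 + q)*x((-1 - 5)*(-1 - 2)) = (-48 + 6)*(((-1 - 5)*(-1 - 2))*(3 + (-1 - 5)*(-1 - 2))) = -42*(-6*(-3))*(3 - 6*(-3)) = -756*(3 + 18) = -756*21 = -42*378 = -15876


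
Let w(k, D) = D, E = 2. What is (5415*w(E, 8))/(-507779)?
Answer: -43320/507779 ≈ -0.085313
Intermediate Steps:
(5415*w(E, 8))/(-507779) = (5415*8)/(-507779) = 43320*(-1/507779) = -43320/507779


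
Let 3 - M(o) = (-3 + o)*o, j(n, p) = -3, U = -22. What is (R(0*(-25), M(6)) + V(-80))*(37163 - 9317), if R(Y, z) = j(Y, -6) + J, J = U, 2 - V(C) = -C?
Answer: -2868138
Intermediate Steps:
V(C) = 2 + C (V(C) = 2 - (-1)*C = 2 + C)
M(o) = 3 - o*(-3 + o) (M(o) = 3 - (-3 + o)*o = 3 - o*(-3 + o))
J = -22
R(Y, z) = -25 (R(Y, z) = -3 - 22 = -25)
(R(0*(-25), M(6)) + V(-80))*(37163 - 9317) = (-25 + (2 - 80))*(37163 - 9317) = (-25 - 78)*27846 = -103*27846 = -2868138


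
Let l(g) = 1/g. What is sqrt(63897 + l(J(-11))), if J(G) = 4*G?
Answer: sqrt(30926137)/22 ≈ 252.78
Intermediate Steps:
sqrt(63897 + l(J(-11))) = sqrt(63897 + 1/(4*(-11))) = sqrt(63897 + 1/(-44)) = sqrt(63897 - 1/44) = sqrt(2811467/44) = sqrt(30926137)/22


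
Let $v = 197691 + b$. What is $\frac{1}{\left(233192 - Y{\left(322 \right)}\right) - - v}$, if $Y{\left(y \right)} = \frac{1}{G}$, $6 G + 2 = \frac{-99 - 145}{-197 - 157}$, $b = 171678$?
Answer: $\frac{116}{69897607} \approx 1.6596 \cdot 10^{-6}$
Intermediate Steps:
$v = 369369$ ($v = 197691 + 171678 = 369369$)
$G = - \frac{116}{531}$ ($G = - \frac{1}{3} + \frac{\left(-99 - 145\right) \frac{1}{-197 - 157}}{6} = - \frac{1}{3} + \frac{\left(-244\right) \frac{1}{-354}}{6} = - \frac{1}{3} + \frac{\left(-244\right) \left(- \frac{1}{354}\right)}{6} = - \frac{1}{3} + \frac{1}{6} \cdot \frac{122}{177} = - \frac{1}{3} + \frac{61}{531} = - \frac{116}{531} \approx -0.21846$)
$Y{\left(y \right)} = - \frac{531}{116}$ ($Y{\left(y \right)} = \frac{1}{- \frac{116}{531}} = - \frac{531}{116}$)
$\frac{1}{\left(233192 - Y{\left(322 \right)}\right) - - v} = \frac{1}{\left(233192 - - \frac{531}{116}\right) - \left(-1\right) 369369} = \frac{1}{\left(233192 + \frac{531}{116}\right) - -369369} = \frac{1}{\frac{27050803}{116} + 369369} = \frac{1}{\frac{69897607}{116}} = \frac{116}{69897607}$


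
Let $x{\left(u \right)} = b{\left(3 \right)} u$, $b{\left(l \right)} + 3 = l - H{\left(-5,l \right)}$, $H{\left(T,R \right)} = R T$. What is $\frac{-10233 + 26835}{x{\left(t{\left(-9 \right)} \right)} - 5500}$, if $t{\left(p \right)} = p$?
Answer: $- \frac{16602}{5635} \approx -2.9462$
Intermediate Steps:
$b{\left(l \right)} = -3 + 6 l$ ($b{\left(l \right)} = -3 - \left(- l + l \left(-5\right)\right) = -3 + \left(l - - 5 l\right) = -3 + \left(l + 5 l\right) = -3 + 6 l$)
$x{\left(u \right)} = 15 u$ ($x{\left(u \right)} = \left(-3 + 6 \cdot 3\right) u = \left(-3 + 18\right) u = 15 u$)
$\frac{-10233 + 26835}{x{\left(t{\left(-9 \right)} \right)} - 5500} = \frac{-10233 + 26835}{15 \left(-9\right) - 5500} = \frac{16602}{-135 - 5500} = \frac{16602}{-5635} = 16602 \left(- \frac{1}{5635}\right) = - \frac{16602}{5635}$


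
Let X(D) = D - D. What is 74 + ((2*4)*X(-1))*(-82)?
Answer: 74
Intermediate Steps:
X(D) = 0
74 + ((2*4)*X(-1))*(-82) = 74 + ((2*4)*0)*(-82) = 74 + (8*0)*(-82) = 74 + 0*(-82) = 74 + 0 = 74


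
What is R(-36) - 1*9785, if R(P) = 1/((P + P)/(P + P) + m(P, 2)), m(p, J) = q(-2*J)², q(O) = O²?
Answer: -2514744/257 ≈ -9785.0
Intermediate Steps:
m(p, J) = 16*J⁴ (m(p, J) = ((-2*J)²)² = (4*J²)² = 16*J⁴)
R(P) = 1/257 (R(P) = 1/((P + P)/(P + P) + 16*2⁴) = 1/((2*P)/((2*P)) + 16*16) = 1/((2*P)*(1/(2*P)) + 256) = 1/(1 + 256) = 1/257)
R(-36) - 1*9785 = 1/257 - 1*9785 = 1/257 - 9785 = -2514744/257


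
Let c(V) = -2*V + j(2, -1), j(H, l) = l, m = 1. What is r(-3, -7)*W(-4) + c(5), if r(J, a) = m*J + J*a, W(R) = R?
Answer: -83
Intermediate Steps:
c(V) = -1 - 2*V (c(V) = -2*V - 1 = -1 - 2*V)
r(J, a) = J + J*a (r(J, a) = 1*J + J*a = J + J*a)
r(-3, -7)*W(-4) + c(5) = -3*(1 - 7)*(-4) + (-1 - 2*5) = -3*(-6)*(-4) + (-1 - 10) = 18*(-4) - 11 = -72 - 11 = -83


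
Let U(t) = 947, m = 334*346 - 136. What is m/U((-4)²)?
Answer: 115428/947 ≈ 121.89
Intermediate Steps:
m = 115428 (m = 115564 - 136 = 115428)
m/U((-4)²) = 115428/947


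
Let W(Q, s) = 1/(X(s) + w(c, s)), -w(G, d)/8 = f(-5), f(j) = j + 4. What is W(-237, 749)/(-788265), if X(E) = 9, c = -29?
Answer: -1/13400505 ≈ -7.4624e-8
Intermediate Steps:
f(j) = 4 + j
w(G, d) = 8 (w(G, d) = -8*(4 - 5) = -8*(-1) = 8)
W(Q, s) = 1/17 (W(Q, s) = 1/(9 + 8) = 1/17)
W(-237, 749)/(-788265) = (1/17)/(-788265) = (1/17)*(-1/788265) = -1/13400505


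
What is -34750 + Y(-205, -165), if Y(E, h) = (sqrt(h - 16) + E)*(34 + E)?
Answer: 305 - 171*I*sqrt(181) ≈ 305.0 - 2300.6*I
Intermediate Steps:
Y(E, h) = (34 + E)*(E + sqrt(-16 + h)) (Y(E, h) = (sqrt(-16 + h) + E)*(34 + E) = (E + sqrt(-16 + h))*(34 + E) = (34 + E)*(E + sqrt(-16 + h)))
-34750 + Y(-205, -165) = -34750 + ((-205)**2 + 34*(-205) + 34*sqrt(-16 - 165) - 205*sqrt(-16 - 165)) = -34750 + (42025 - 6970 + 34*sqrt(-181) - 205*I*sqrt(181)) = -34750 + (42025 - 6970 + 34*(I*sqrt(181)) - 205*I*sqrt(181)) = -34750 + (42025 - 6970 + 34*I*sqrt(181) - 205*I*sqrt(181)) = -34750 + (35055 - 171*I*sqrt(181)) = 305 - 171*I*sqrt(181)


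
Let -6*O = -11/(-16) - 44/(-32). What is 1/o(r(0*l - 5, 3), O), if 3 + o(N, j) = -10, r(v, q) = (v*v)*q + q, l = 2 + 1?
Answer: -1/13 ≈ -0.076923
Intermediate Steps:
l = 3
r(v, q) = q + q*v**2 (r(v, q) = v**2*q + q = q*v**2 + q = q + q*v**2)
O = -11/32 (O = -(-11/(-16) - 44/(-32))/6 = -(-11*(-1/16) - 44*(-1/32))/6 = -(11/16 + 11/8)/6 = -1/6*33/16 = -11/32 ≈ -0.34375)
o(N, j) = -13 (o(N, j) = -3 - 10 = -13)
1/o(r(0*l - 5, 3), O) = 1/(-13) = -1/13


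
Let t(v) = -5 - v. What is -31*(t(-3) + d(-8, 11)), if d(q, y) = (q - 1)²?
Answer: -2449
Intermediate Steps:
d(q, y) = (-1 + q)²
-31*(t(-3) + d(-8, 11)) = -31*((-5 - 1*(-3)) + (-1 - 8)²) = -31*((-5 + 3) + (-9)²) = -31*(-2 + 81) = -31*79 = -2449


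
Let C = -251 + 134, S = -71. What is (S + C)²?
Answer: 35344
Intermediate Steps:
C = -117
(S + C)² = (-71 - 117)² = (-188)² = 35344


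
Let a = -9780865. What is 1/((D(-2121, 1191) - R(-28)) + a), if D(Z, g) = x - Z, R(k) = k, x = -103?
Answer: -1/9778819 ≈ -1.0226e-7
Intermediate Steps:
D(Z, g) = -103 - Z
1/((D(-2121, 1191) - R(-28)) + a) = 1/(((-103 - 1*(-2121)) - 1*(-28)) - 9780865) = 1/(((-103 + 2121) + 28) - 9780865) = 1/((2018 + 28) - 9780865) = 1/(2046 - 9780865) = 1/(-9778819) = -1/9778819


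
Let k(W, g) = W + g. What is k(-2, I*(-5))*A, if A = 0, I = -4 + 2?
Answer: 0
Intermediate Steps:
I = -2
k(-2, I*(-5))*A = (-2 - 2*(-5))*0 = (-2 + 10)*0 = 8*0 = 0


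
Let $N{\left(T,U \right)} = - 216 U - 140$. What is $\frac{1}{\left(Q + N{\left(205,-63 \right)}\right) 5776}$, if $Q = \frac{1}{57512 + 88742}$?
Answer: $\frac{73127}{5688634745224} \approx 1.2855 \cdot 10^{-8}$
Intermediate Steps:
$Q = \frac{1}{146254} \approx 6.8374 \cdot 10^{-6}$
$N{\left(T,U \right)} = -140 - 216 U$
$\frac{1}{\left(Q + N{\left(205,-63 \right)}\right) 5776} = \frac{1}{\left(\frac{1}{146254} - -13468\right) 5776} = \frac{1}{\frac{1}{146254} + \left(-140 + 13608\right)} \frac{1}{5776} = \frac{1}{\frac{1}{146254} + 13468} \cdot \frac{1}{5776} = \frac{1}{\frac{1969748873}{146254}} \cdot \frac{1}{5776} = \frac{146254}{1969748873} \cdot \frac{1}{5776} = \frac{73127}{5688634745224}$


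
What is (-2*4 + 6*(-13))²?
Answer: 7396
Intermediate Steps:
(-2*4 + 6*(-13))² = (-8 - 78)² = (-86)² = 7396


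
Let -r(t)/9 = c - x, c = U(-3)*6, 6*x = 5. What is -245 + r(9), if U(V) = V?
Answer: -151/2 ≈ -75.500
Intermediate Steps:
x = 5/6 (x = (1/6)*5 = 5/6 ≈ 0.83333)
c = -18 (c = -3*6 = -18)
r(t) = 339/2 (r(t) = -9*(-18 - 1*5/6) = -9*(-18 - 5/6) = -9*(-113/6) = 339/2)
-245 + r(9) = -245 + 339/2 = -151/2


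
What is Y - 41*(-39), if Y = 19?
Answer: 1618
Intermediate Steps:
Y - 41*(-39) = 19 - 41*(-39) = 19 + 1599 = 1618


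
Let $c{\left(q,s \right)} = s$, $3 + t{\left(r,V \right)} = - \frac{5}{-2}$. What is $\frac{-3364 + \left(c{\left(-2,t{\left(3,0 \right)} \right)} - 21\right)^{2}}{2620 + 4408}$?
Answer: $- \frac{11607}{28112} \approx -0.41288$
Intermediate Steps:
$t{\left(r,V \right)} = - \frac{1}{2}$ ($t{\left(r,V \right)} = -3 - \frac{5}{-2} = -3 - - \frac{5}{2} = -3 + \frac{5}{2} = - \frac{1}{2}$)
$\frac{-3364 + \left(c{\left(-2,t{\left(3,0 \right)} \right)} - 21\right)^{2}}{2620 + 4408} = \frac{-3364 + \left(- \frac{1}{2} - 21\right)^{2}}{2620 + 4408} = \frac{-3364 + \left(- \frac{43}{2}\right)^{2}}{7028} = \left(-3364 + \frac{1849}{4}\right) \frac{1}{7028} = \left(- \frac{11607}{4}\right) \frac{1}{7028} = - \frac{11607}{28112}$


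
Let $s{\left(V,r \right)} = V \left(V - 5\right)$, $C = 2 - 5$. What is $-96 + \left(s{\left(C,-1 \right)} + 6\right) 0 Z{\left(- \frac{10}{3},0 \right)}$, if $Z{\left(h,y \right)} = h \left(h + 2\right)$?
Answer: $-96$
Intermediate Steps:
$Z{\left(h,y \right)} = h \left(2 + h\right)$
$C = -3$
$s{\left(V,r \right)} = V \left(-5 + V\right)$
$-96 + \left(s{\left(C,-1 \right)} + 6\right) 0 Z{\left(- \frac{10}{3},0 \right)} = -96 + \left(- 3 \left(-5 - 3\right) + 6\right) 0 - \frac{10}{3} \left(2 - \frac{10}{3}\right) = -96 + \left(\left(-3\right) \left(-8\right) + 6\right) 0 \left(-10\right) \frac{1}{3} \left(2 - \frac{10}{3}\right) = -96 + \left(24 + 6\right) 0 \left(- \frac{10 \left(2 - \frac{10}{3}\right)}{3}\right) = -96 + 30 \cdot 0 \left(\left(- \frac{10}{3}\right) \left(- \frac{4}{3}\right)\right) = -96 + 0 \cdot \frac{40}{9} = -96 + 0 = -96$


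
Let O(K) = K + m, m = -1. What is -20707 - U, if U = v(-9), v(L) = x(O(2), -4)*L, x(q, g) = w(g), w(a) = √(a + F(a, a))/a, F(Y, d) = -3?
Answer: -20707 - 9*I*√7/4 ≈ -20707.0 - 5.9529*I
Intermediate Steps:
O(K) = -1 + K (O(K) = K - 1 = -1 + K)
w(a) = √(-3 + a)/a (w(a) = √(a - 3)/a = √(-3 + a)/a)
x(q, g) = √(-3 + g)/g
v(L) = -I*L*√7/4 (v(L) = (√(-3 - 4)/(-4))*L = (-I*√7/4)*L = -I*L*√7/4)
U = 9*I*√7/4 (U = -¼*I*(-9)*√7 = 9*I*√7/4 ≈ 5.9529*I)
-20707 - U = -20707 - 9*I*√7/4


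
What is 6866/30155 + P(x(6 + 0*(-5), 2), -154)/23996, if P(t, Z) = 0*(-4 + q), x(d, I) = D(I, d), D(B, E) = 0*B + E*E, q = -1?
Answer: 6866/30155 ≈ 0.22769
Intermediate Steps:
D(B, E) = E**2 (D(B, E) = 0 + E**2 = E**2)
x(d, I) = d**2
P(t, Z) = 0 (P(t, Z) = 0*(-4 - 1) = 0*(-5) = 0)
6866/30155 + P(x(6 + 0*(-5), 2), -154)/23996 = 6866/30155 + 0/23996 = 6866*(1/30155) + 0*(1/23996) = 6866/30155 + 0 = 6866/30155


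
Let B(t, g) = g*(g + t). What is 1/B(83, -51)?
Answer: -1/1632 ≈ -0.00061275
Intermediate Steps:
1/B(83, -51) = 1/(-51*(-51 + 83)) = 1/(-51*32) = 1/(-1632) = -1/1632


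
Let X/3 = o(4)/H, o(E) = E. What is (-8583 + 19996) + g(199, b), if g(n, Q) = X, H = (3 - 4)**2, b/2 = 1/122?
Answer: 11425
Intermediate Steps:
b = 1/61 (b = 2/122 = 2*(1/122) = 1/61 ≈ 0.016393)
H = 1 (H = (-1)**2 = 1)
X = 12 (X = 3*(4/1) = 3*(1*4) = 3*4 = 12)
g(n, Q) = 12
(-8583 + 19996) + g(199, b) = (-8583 + 19996) + 12 = 11413 + 12 = 11425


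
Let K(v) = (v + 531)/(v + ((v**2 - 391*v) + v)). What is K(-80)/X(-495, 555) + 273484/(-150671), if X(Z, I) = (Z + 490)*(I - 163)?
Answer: -20111862525421/11080224803200 ≈ -1.8151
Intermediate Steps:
K(v) = (531 + v)/(v**2 - 389*v) (K(v) = (531 + v)/(v + (v**2 - 390*v)) = (531 + v)/(v**2 - 389*v))
X(Z, I) = (-163 + I)*(490 + Z) (X(Z, I) = (490 + Z)*(-163 + I) = (-163 + I)*(490 + Z))
K(-80)/X(-495, 555) + 273484/(-150671) = ((531 - 80)/((-80)*(-389 - 80)))/(-79870 - 163*(-495) + 490*555 + 555*(-495)) + 273484/(-150671) = (-1/80*451/(-469))/(-79870 + 80685 + 271950 - 274725) + 273484*(-1/150671) = -1/80*(-1/469)*451/(-1960) - 273484/150671 = (451/37520)*(-1/1960) - 273484/150671 = -451/73539200 - 273484/150671 = -20111862525421/11080224803200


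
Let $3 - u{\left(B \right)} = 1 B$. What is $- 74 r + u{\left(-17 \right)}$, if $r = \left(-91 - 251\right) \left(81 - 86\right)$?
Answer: $-126520$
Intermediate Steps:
$u{\left(B \right)} = 3 - B$ ($u{\left(B \right)} = 3 - 1 B = 3 - B$)
$r = 1710$ ($r = \left(-342\right) \left(-5\right) = 1710$)
$- 74 r + u{\left(-17 \right)} = \left(-74\right) 1710 + \left(3 - -17\right) = -126540 + \left(3 + 17\right) = -126540 + 20 = -126520$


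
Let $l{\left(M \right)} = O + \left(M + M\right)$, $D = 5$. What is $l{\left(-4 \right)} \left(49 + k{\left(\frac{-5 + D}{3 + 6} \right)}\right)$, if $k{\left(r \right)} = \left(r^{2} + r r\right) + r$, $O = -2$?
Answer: $-490$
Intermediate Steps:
$l{\left(M \right)} = -2 + 2 M$ ($l{\left(M \right)} = -2 + \left(M + M\right) = -2 + 2 M$)
$k{\left(r \right)} = r + 2 r^{2}$ ($k{\left(r \right)} = \left(r^{2} + r^{2}\right) + r = 2 r^{2} + r = r + 2 r^{2}$)
$l{\left(-4 \right)} \left(49 + k{\left(\frac{-5 + D}{3 + 6} \right)}\right) = \left(-2 + 2 \left(-4\right)\right) \left(49 + \frac{-5 + 5}{3 + 6} \left(1 + 2 \frac{-5 + 5}{3 + 6}\right)\right) = \left(-2 - 8\right) \left(49 + \frac{0}{9} \left(1 + 2 \cdot \frac{0}{9}\right)\right) = - 10 \left(49 + 0 \cdot \frac{1}{9} \left(1 + 2 \cdot 0 \cdot \frac{1}{9}\right)\right) = - 10 \left(49 + 0 \left(1 + 2 \cdot 0\right)\right) = - 10 \left(49 + 0 \left(1 + 0\right)\right) = - 10 \left(49 + 0 \cdot 1\right) = - 10 \left(49 + 0\right) = \left(-10\right) 49 = -490$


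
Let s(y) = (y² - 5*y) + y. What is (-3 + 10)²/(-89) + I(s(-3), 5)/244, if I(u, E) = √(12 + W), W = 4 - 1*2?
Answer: -49/89 + √14/244 ≈ -0.53523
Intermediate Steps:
s(y) = y² - 4*y
W = 2 (W = 4 - 2 = 2)
I(u, E) = √14 (I(u, E) = √(12 + 2) = √14)
(-3 + 10)²/(-89) + I(s(-3), 5)/244 = (-3 + 10)²/(-89) + √14/244 = 7²*(-1/89) + √14*(1/244) = 49*(-1/89) + √14/244 = -49/89 + √14/244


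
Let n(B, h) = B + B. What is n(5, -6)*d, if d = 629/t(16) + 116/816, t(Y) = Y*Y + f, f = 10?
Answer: 340075/13566 ≈ 25.068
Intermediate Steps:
t(Y) = 10 + Y² (t(Y) = Y*Y + 10 = Y² + 10 = 10 + Y²)
n(B, h) = 2*B
d = 68015/27132 (d = 629/(10 + 16²) + 116/816 = 629/(10 + 256) + 116*(1/816) = 629/266 + 29/204 = 68015/27132 ≈ 2.5068)
n(5, -6)*d = (2*5)*(68015/27132) = 10*(68015/27132) = 340075/13566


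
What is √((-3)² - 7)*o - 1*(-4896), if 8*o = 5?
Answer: 4896 + 5*√2/8 ≈ 4896.9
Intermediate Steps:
o = 5/8 (o = (⅛)*5 = 5/8 ≈ 0.62500)
√((-3)² - 7)*o - 1*(-4896) = √((-3)² - 7)*(5/8) - 1*(-4896) = √(9 - 7)*(5/8) + 4896 = √2*(5/8) + 4896 = 5*√2/8 + 4896 = 4896 + 5*√2/8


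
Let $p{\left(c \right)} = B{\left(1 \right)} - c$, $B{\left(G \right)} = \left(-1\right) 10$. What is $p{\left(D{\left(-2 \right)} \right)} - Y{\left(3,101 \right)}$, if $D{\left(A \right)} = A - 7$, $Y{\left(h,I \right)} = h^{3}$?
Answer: $-28$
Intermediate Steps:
$B{\left(G \right)} = -10$
$D{\left(A \right)} = -7 + A$ ($D{\left(A \right)} = A - 7 = -7 + A$)
$p{\left(c \right)} = -10 - c$
$p{\left(D{\left(-2 \right)} \right)} - Y{\left(3,101 \right)} = \left(-10 - \left(-7 - 2\right)\right) - 3^{3} = \left(-10 - -9\right) - 27 = \left(-10 + 9\right) - 27 = -1 - 27 = -28$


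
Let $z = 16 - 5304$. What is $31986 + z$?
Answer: $26698$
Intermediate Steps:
$z = -5288$ ($z = 16 - 5304 = -5288$)
$31986 + z = 31986 - 5288 = 26698$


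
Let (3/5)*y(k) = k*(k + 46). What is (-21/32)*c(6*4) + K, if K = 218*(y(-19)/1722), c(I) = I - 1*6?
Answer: -551283/4592 ≈ -120.05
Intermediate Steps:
y(k) = 5*k*(46 + k)/3 (y(k) = 5*(k*(k + 46))/3 = 5*(k*(46 + k))/3 = 5*k*(46 + k)/3)
c(I) = -6 + I (c(I) = I - 6 = -6 + I)
K = -31065/287 (K = 218*(((5/3)*(-19)*(46 - 19))/1722) = 218*(((5/3)*(-19)*27)*(1/1722)) = 218*(-855*1/1722) = 218*(-285/574) = -31065/287 ≈ -108.24)
(-21/32)*c(6*4) + K = (-21/32)*(-6 + 6*4) - 31065/287 = ((1/32)*(-21))*(-6 + 24) - 31065/287 = -21/32*18 - 31065/287 = -189/16 - 31065/287 = -551283/4592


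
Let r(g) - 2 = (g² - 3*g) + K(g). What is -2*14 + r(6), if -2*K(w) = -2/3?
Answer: -23/3 ≈ -7.6667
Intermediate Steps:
K(w) = ⅓ (K(w) = -(-1)/3 = -½*(-⅔) = ⅓)
r(g) = 7/3 + g² - 3*g (r(g) = 2 + ((g² - 3*g) + ⅓) = 2 + (⅓ + g² - 3*g) = 7/3 + g² - 3*g)
-2*14 + r(6) = -2*14 + (7/3 + 6² - 3*6) = -28 + (7/3 + 36 - 18) = -28 + 61/3 = -23/3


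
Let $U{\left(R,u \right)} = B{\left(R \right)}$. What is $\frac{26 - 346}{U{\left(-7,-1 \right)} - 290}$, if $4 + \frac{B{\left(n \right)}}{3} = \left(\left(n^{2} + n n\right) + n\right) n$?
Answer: $\frac{320}{2213} \approx 0.1446$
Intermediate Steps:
$B{\left(n \right)} = -12 + 3 n \left(n + 2 n^{2}\right)$ ($B{\left(n \right)} = -12 + 3 \left(\left(n^{2} + n n\right) + n\right) n = -12 + 3 \left(\left(n^{2} + n^{2}\right) + n\right) n = -12 + 3 \left(2 n^{2} + n\right) n = -12 + 3 \left(n + 2 n^{2}\right) n = -12 + 3 n \left(n + 2 n^{2}\right)$)
$U{\left(R,u \right)} = -12 + 3 R^{2} + 6 R^{3}$
$\frac{26 - 346}{U{\left(-7,-1 \right)} - 290} = \frac{26 - 346}{\left(-12 + 3 \left(-7\right)^{2} + 6 \left(-7\right)^{3}\right) - 290} = - \frac{320}{\left(-12 + 3 \cdot 49 + 6 \left(-343\right)\right) - 290} = - \frac{320}{\left(-12 + 147 - 2058\right) - 290} = - \frac{320}{-1923 - 290} = - \frac{320}{-2213} = \left(-320\right) \left(- \frac{1}{2213}\right) = \frac{320}{2213}$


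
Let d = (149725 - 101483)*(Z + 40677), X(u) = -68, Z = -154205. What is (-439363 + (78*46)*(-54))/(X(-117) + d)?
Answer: 633115/5476817844 ≈ 0.00011560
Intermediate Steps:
d = -5476817776 (d = (149725 - 101483)*(-154205 + 40677) = 48242*(-113528) = -5476817776)
(-439363 + (78*46)*(-54))/(X(-117) + d) = (-439363 + (78*46)*(-54))/(-68 - 5476817776) = (-439363 + 3588*(-54))/(-5476817844) = (-439363 - 193752)*(-1/5476817844) = -633115*(-1/5476817844) = 633115/5476817844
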